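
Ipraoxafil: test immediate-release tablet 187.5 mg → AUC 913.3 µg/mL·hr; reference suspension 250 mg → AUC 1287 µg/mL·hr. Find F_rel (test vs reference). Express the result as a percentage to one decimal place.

F_rel = 94.6%

F_rel = (AUC_test/D_test) / (AUC_ref/D_ref)
      = (913.3/187.5) / (1287/250)
      = 4.87093 / 5.148 = 0.9462 = 94.62%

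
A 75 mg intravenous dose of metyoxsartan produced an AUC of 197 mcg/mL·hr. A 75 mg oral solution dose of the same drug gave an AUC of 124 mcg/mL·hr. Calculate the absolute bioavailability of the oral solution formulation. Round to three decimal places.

F = 0.629

F = (AUC_ev / D_ev) / (AUC_iv / D_iv)
  = (124/75) / (197/75)
  = 1.65333 / 2.62667 = 0.6294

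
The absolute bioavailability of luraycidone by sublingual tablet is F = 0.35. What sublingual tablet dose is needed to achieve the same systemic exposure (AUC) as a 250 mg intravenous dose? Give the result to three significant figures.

For equal systemic exposure: F × D_ev = D_iv
D_ev = D_iv / F = 250 / 0.35 = 714.286 mg

D_sublingual = 714 mg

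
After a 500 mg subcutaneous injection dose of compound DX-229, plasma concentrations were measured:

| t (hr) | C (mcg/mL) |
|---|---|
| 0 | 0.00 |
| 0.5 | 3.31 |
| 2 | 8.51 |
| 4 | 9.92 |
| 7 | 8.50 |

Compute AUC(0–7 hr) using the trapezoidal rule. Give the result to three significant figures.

Trapezoidal AUC_0→7:
  [0→0.5]: (0.00+3.31)/2 × 0.5 = 0.8275
  [0.5→2]: (3.31+8.51)/2 × 1.5 = 8.865
  [2→4]: (8.51+9.92)/2 × 2 = 18.43
  [4→7]: (9.92+8.50)/2 × 3 = 27.63
  Sum = 55.7525 mcg/mL·hr

AUC = 55.8 mcg/mL·hr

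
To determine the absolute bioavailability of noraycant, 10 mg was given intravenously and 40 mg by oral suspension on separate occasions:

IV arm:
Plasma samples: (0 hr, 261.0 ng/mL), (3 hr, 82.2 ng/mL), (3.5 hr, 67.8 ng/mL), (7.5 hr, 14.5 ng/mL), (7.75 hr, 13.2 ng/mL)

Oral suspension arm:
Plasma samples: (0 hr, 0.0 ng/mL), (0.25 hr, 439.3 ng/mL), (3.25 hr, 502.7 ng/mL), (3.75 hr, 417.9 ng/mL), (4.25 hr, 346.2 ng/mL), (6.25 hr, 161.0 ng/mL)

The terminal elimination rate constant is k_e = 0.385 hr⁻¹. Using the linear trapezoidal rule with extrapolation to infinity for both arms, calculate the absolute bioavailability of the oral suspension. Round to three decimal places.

Trapezoidal AUC_0→7.75 (IV):
  [0→3]: (261.0+82.2)/2 × 3 = 514.8
  [3→3.5]: (82.2+67.8)/2 × 0.5 = 37.5
  [3.5→7.5]: (67.8+14.5)/2 × 4 = 164.6
  [7.5→7.75]: (14.5+13.2)/2 × 0.25 = 3.4625
  Sum = 720.3625 ng/mL·hr
IV tail: 13.2/0.385 = 34.286; AUC_iv,0→∞ = 720.3625 + 34.286 = 754.6485 ng/mL·hr
Trapezoidal AUC_0→6.25 (oral suspension):
  [0→0.25]: (0.0+439.3)/2 × 0.25 = 54.9125
  [0.25→3.25]: (439.3+502.7)/2 × 3 = 1413.0
  [3.25→3.75]: (502.7+417.9)/2 × 0.5 = 230.15
  [3.75→4.25]: (417.9+346.2)/2 × 0.5 = 191.025
  [4.25→6.25]: (346.2+161.0)/2 × 2 = 507.2
  Sum = 2396.2875 ng/mL·hr
oral suspension tail: 161.0/0.385 = 418.182; AUC_ev,0→∞ = 2396.2875 + 418.182 = 2814.4695 ng/mL·hr
F = (AUC_ev/D_ev)/(AUC_iv/D_iv) = (2814.4695/40)/(754.6485/10) = 70.3617/75.46485 = 0.9324

F = 0.932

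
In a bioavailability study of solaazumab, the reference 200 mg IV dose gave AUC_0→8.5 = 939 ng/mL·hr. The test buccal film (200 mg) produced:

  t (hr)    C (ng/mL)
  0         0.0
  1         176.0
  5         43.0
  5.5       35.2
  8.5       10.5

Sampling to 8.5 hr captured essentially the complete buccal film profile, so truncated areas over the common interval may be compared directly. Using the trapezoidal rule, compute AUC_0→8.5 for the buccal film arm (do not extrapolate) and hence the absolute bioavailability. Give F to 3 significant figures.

F = 0.654

Trapezoidal AUC_0→8.5 (buccal film):
  [0→1]: (0.0+176.0)/2 × 1 = 88.0
  [1→5]: (176.0+43.0)/2 × 4 = 438.0
  [5→5.5]: (43.0+35.2)/2 × 0.5 = 19.55
  [5.5→8.5]: (35.2+10.5)/2 × 3 = 68.55
  Sum = 614.1 ng/mL·hr
F = (AUC_ev/D_ev)/(AUC_iv/D_iv) = (614.1/200)/(939/200) = 3.0705/4.695 = 0.6540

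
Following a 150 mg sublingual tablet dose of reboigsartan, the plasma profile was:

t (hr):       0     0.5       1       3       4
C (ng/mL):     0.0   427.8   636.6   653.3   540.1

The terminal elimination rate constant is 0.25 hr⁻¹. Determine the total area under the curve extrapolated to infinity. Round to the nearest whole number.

Trapezoidal AUC_0→4:
  [0→0.5]: (0.0+427.8)/2 × 0.5 = 106.95
  [0.5→1]: (427.8+636.6)/2 × 0.5 = 266.1
  [1→3]: (636.6+653.3)/2 × 2 = 1289.9
  [3→4]: (653.3+540.1)/2 × 1 = 596.7
  Sum = 2259.65 ng/mL·hr
Extrapolated tail: C_last / k_e = 540.1 / 0.25 = 2160.400
AUC_0→∞ = 2259.65 + 2160.400 = 4420.05 ng/mL·hr

AUC = 4420 ng/mL·hr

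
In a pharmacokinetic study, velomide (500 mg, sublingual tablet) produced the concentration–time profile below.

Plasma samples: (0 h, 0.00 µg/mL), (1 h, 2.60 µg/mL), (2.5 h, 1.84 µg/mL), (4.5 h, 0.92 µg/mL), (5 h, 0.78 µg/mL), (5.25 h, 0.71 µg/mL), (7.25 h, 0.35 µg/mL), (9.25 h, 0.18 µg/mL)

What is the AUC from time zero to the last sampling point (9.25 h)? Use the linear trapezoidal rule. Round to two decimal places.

Trapezoidal AUC_0→9.25:
  [0→1]: (0.00+2.60)/2 × 1 = 1.3
  [1→2.5]: (2.60+1.84)/2 × 1.5 = 3.33
  [2.5→4.5]: (1.84+0.92)/2 × 2 = 2.76
  [4.5→5]: (0.92+0.78)/2 × 0.5 = 0.425
  [5→5.25]: (0.78+0.71)/2 × 0.25 = 0.18625
  [5.25→7.25]: (0.71+0.35)/2 × 2 = 1.06
  [7.25→9.25]: (0.35+0.18)/2 × 2 = 0.53
  Sum = 9.59125 µg/mL·h

AUC = 9.59 µg/mL·h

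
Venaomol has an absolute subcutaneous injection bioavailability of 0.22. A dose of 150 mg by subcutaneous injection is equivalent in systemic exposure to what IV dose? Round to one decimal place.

D_iv = 33.0 mg

Systemic exposure from an extravascular dose = F × D_ev, so the equivalent IV dose is F × D_ev.
D_iv = F × D_ev = 0.22 × 150 = 33 mg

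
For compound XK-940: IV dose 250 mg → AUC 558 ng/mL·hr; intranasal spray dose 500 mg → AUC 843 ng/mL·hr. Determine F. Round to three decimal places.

F = (AUC_ev / D_ev) / (AUC_iv / D_iv)
  = (843/500) / (558/250)
  = 1.686 / 2.232 = 0.7554

F = 0.755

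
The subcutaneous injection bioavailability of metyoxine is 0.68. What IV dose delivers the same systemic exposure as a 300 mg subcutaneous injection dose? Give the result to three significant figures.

Systemic exposure from an extravascular dose = F × D_ev, so the equivalent IV dose is F × D_ev.
D_iv = F × D_ev = 0.68 × 300 = 204 mg

D_iv = 204 mg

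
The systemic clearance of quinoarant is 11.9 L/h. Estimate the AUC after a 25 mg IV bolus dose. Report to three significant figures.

AUC_0→∞ = Dose_iv / CL
        = 25 / 11.9 = 2.10084 mg/L·h

AUC = 2.10 mg/L·h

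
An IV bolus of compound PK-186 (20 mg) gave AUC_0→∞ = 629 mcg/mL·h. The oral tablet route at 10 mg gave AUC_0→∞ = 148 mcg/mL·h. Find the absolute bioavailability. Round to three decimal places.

F = 0.471

F = (AUC_ev / D_ev) / (AUC_iv / D_iv)
  = (148/10) / (629/20)
  = 14.8 / 31.45 = 0.4706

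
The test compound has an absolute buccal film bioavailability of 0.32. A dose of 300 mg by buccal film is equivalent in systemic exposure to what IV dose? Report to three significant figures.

D_iv = 96.0 mg

Systemic exposure from an extravascular dose = F × D_ev, so the equivalent IV dose is F × D_ev.
D_iv = F × D_ev = 0.32 × 300 = 96 mg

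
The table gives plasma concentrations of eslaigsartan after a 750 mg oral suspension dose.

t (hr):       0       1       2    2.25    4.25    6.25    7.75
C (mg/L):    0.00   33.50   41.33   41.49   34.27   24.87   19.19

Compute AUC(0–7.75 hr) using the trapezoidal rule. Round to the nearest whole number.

AUC = 232 mg/L·hr

Trapezoidal AUC_0→7.75:
  [0→1]: (0.00+33.50)/2 × 1 = 16.75
  [1→2]: (33.50+41.33)/2 × 1 = 37.415
  [2→2.25]: (41.33+41.49)/2 × 0.25 = 10.3525
  [2.25→4.25]: (41.49+34.27)/2 × 2 = 75.76
  [4.25→6.25]: (34.27+24.87)/2 × 2 = 59.14
  [6.25→7.75]: (24.87+19.19)/2 × 1.5 = 33.045
  Sum = 232.4625 mg/L·hr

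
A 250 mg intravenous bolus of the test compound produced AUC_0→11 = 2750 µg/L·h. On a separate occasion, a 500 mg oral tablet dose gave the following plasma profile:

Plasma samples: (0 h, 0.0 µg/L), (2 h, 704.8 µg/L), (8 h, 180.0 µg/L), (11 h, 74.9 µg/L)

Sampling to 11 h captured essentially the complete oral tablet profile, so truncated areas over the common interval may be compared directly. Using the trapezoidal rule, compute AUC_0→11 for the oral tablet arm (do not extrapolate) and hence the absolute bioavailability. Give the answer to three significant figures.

F = 0.680

Trapezoidal AUC_0→11 (oral tablet):
  [0→2]: (0.0+704.8)/2 × 2 = 704.8
  [2→8]: (704.8+180.0)/2 × 6 = 2654.4
  [8→11]: (180.0+74.9)/2 × 3 = 382.35
  Sum = 3741.55 µg/L·h
F = (AUC_ev/D_ev)/(AUC_iv/D_iv) = (3741.55/500)/(2750/250) = 7.4831/11 = 0.6803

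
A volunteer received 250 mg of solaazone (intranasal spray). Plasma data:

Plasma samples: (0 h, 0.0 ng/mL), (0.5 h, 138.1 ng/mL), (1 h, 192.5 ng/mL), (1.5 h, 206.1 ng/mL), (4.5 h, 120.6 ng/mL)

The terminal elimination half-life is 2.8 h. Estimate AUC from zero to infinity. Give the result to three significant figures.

AUC = 1190 ng/mL·h

Trapezoidal AUC_0→4.5:
  [0→0.5]: (0.0+138.1)/2 × 0.5 = 34.525
  [0.5→1]: (138.1+192.5)/2 × 0.5 = 82.65
  [1→1.5]: (192.5+206.1)/2 × 0.5 = 99.65
  [1.5→4.5]: (206.1+120.6)/2 × 3 = 490.05
  Sum = 706.875 ng/mL·h
k_e = ln2 / t½ = 0.693147 / 2.8 = 0.2476 h^-1
Extrapolated tail: C_last / k_e = 120.6 / 0.2476 = 487.076
AUC_0→∞ = 706.875 + 487.076 = 1193.951 ng/mL·h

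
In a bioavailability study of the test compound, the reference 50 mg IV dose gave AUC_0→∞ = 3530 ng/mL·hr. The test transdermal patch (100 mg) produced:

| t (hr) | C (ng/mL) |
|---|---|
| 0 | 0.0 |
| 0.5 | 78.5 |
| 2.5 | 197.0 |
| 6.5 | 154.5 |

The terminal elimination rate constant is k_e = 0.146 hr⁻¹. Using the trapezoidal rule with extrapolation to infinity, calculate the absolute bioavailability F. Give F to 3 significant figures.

Trapezoidal AUC_0→6.5 (transdermal patch):
  [0→0.5]: (0.0+78.5)/2 × 0.5 = 19.625
  [0.5→2.5]: (78.5+197.0)/2 × 2 = 275.5
  [2.5→6.5]: (197.0+154.5)/2 × 4 = 703.0
  Sum = 998.125 ng/mL·hr
Tail: C_last/k_e = 154.5/0.146 = 1058.219
AUC_0→∞ (transdermal patch) = 998.125 + 1058.219 = 2056.344 ng/mL·hr
F = (AUC_ev/D_ev)/(AUC_iv/D_iv) = (2056.344/100)/(3530/50) = 20.56344/70.6 = 0.2913

F = 0.291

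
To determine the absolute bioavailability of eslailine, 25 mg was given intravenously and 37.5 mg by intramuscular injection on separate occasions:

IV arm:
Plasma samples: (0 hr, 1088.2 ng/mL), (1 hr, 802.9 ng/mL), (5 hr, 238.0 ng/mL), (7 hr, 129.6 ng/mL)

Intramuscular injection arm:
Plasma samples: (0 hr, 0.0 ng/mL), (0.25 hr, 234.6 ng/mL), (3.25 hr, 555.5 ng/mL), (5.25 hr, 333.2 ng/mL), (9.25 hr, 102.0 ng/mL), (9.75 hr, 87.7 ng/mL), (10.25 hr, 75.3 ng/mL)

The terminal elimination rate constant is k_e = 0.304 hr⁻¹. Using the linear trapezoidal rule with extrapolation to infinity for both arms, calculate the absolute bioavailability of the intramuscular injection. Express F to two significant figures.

F = 0.58

Trapezoidal AUC_0→7 (IV):
  [0→1]: (1088.2+802.9)/2 × 1 = 945.55
  [1→5]: (802.9+238.0)/2 × 4 = 2081.8
  [5→7]: (238.0+129.6)/2 × 2 = 367.6
  Sum = 3394.95 ng/mL·hr
IV tail: 129.6/0.304 = 426.316; AUC_iv,0→∞ = 3394.95 + 426.316 = 3821.266 ng/mL·hr
Trapezoidal AUC_0→10.25 (intramuscular injection):
  [0→0.25]: (0.0+234.6)/2 × 0.25 = 29.325
  [0.25→3.25]: (234.6+555.5)/2 × 3 = 1185.15
  [3.25→5.25]: (555.5+333.2)/2 × 2 = 888.7
  [5.25→9.25]: (333.2+102.0)/2 × 4 = 870.4
  [9.25→9.75]: (102.0+87.7)/2 × 0.5 = 47.425
  [9.75→10.25]: (87.7+75.3)/2 × 0.5 = 40.75
  Sum = 3061.75 ng/mL·hr
intramuscular injection tail: 75.3/0.304 = 247.697; AUC_ev,0→∞ = 3061.75 + 247.697 = 3309.447 ng/mL·hr
F = (AUC_ev/D_ev)/(AUC_iv/D_iv) = (3309.447/37.5)/(3821.266/25) = 88.25192/152.85064 = 0.5774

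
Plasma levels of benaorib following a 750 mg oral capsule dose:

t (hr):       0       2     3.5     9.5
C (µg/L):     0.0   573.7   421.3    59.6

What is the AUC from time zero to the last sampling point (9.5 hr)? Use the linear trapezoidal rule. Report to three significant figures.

Trapezoidal AUC_0→9.5:
  [0→2]: (0.0+573.7)/2 × 2 = 573.7
  [2→3.5]: (573.7+421.3)/2 × 1.5 = 746.25
  [3.5→9.5]: (421.3+59.6)/2 × 6 = 1442.7
  Sum = 2762.65 µg/L·hr

AUC = 2760 µg/L·hr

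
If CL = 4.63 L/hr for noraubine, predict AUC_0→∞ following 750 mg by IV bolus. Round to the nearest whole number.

AUC_0→∞ = Dose_iv / CL
        = 750 / 4.63 = 161.987 mg/L·hr

AUC = 162 mg/L·hr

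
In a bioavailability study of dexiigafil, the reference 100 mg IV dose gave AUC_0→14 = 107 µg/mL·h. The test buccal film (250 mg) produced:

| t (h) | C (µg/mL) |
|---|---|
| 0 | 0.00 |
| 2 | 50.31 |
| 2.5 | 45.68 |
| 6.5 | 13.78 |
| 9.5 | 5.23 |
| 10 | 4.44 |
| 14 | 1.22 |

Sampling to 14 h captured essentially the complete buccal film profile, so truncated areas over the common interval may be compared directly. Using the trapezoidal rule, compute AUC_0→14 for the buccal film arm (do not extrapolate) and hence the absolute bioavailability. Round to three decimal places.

F = 0.880

Trapezoidal AUC_0→14 (buccal film):
  [0→2]: (0.00+50.31)/2 × 2 = 50.31
  [2→2.5]: (50.31+45.68)/2 × 0.5 = 23.9975
  [2.5→6.5]: (45.68+13.78)/2 × 4 = 118.92
  [6.5→9.5]: (13.78+5.23)/2 × 3 = 28.515
  [9.5→10]: (5.23+4.44)/2 × 0.5 = 2.4175
  [10→14]: (4.44+1.22)/2 × 4 = 11.32
  Sum = 235.48 µg/mL·h
F = (AUC_ev/D_ev)/(AUC_iv/D_iv) = (235.48/250)/(107/100) = 0.94192/1.07 = 0.8803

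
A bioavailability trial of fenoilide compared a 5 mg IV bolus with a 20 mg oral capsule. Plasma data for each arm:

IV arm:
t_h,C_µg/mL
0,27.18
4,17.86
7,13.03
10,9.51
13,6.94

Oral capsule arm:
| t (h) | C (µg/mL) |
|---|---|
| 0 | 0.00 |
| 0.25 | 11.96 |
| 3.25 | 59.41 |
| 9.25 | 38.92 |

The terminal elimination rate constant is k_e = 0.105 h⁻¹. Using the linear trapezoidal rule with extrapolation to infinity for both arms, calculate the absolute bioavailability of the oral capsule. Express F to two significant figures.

F = 0.74

Trapezoidal AUC_0→13 (IV):
  [0→4]: (27.18+17.86)/2 × 4 = 90.08
  [4→7]: (17.86+13.03)/2 × 3 = 46.335
  [7→10]: (13.03+9.51)/2 × 3 = 33.81
  [10→13]: (9.51+6.94)/2 × 3 = 24.675
  Sum = 194.9 µg/mL·h
IV tail: 6.94/0.105 = 66.095; AUC_iv,0→∞ = 194.9 + 66.095 = 260.995 µg/mL·h
Trapezoidal AUC_0→9.25 (oral capsule):
  [0→0.25]: (0.00+11.96)/2 × 0.25 = 1.495
  [0.25→3.25]: (11.96+59.41)/2 × 3 = 107.055
  [3.25→9.25]: (59.41+38.92)/2 × 6 = 294.99
  Sum = 403.54 µg/mL·h
oral capsule tail: 38.92/0.105 = 370.667; AUC_ev,0→∞ = 403.54 + 370.667 = 774.207 µg/mL·h
F = (AUC_ev/D_ev)/(AUC_iv/D_iv) = (774.207/20)/(260.995/5) = 38.71035/52.199 = 0.7416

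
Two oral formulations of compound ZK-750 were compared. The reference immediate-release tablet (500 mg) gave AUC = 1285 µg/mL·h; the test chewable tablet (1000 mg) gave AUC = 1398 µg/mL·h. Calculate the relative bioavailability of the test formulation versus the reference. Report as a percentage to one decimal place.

F_rel = (AUC_test/D_test) / (AUC_ref/D_ref)
      = (1398/1000) / (1285/500)
      = 1.398 / 2.57 = 0.5440 = 54.40%

F_rel = 54.4%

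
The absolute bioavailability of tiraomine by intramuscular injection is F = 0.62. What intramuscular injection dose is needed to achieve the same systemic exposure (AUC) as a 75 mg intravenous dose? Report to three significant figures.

For equal systemic exposure: F × D_ev = D_iv
D_ev = D_iv / F = 75 / 0.62 = 120.968 mg

D_intramuscular = 121 mg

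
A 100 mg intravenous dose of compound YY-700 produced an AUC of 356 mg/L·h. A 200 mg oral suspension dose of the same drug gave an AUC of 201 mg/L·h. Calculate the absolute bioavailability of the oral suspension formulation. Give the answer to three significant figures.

F = (AUC_ev / D_ev) / (AUC_iv / D_iv)
  = (201/200) / (356/100)
  = 1.005 / 3.56 = 0.2823

F = 0.282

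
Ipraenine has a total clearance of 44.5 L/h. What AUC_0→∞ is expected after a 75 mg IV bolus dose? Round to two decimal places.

AUC_0→∞ = Dose_iv / CL
        = 75 / 44.5 = 1.68539 mg/L·h

AUC = 1.69 mg/L·h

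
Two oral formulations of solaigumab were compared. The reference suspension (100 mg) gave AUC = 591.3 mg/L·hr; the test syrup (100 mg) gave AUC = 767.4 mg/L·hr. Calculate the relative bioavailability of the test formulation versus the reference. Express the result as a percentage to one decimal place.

F_rel = 129.8%

F_rel = (AUC_test/D_test) / (AUC_ref/D_ref)
      = (767.4/100) / (591.3/100)
      = 7.674 / 5.913 = 1.2978 = 129.78%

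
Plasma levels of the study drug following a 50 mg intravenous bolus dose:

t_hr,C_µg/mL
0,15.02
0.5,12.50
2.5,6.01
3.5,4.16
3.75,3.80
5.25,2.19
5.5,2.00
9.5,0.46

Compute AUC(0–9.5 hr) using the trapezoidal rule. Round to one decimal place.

AUC = 41.4 µg/mL·hr

Trapezoidal AUC_0→9.5:
  [0→0.5]: (15.02+12.50)/2 × 0.5 = 6.88
  [0.5→2.5]: (12.50+6.01)/2 × 2 = 18.51
  [2.5→3.5]: (6.01+4.16)/2 × 1 = 5.085
  [3.5→3.75]: (4.16+3.80)/2 × 0.25 = 0.995
  [3.75→5.25]: (3.80+2.19)/2 × 1.5 = 4.4925
  [5.25→5.5]: (2.19+2.00)/2 × 0.25 = 0.52375
  [5.5→9.5]: (2.00+0.46)/2 × 4 = 4.92
  Sum = 41.40625 µg/mL·hr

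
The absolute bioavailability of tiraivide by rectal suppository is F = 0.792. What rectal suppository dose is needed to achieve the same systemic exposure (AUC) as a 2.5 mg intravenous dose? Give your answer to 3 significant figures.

For equal systemic exposure: F × D_ev = D_iv
D_ev = D_iv / F = 2.5 / 0.792 = 3.15657 mg

D_rectal = 3.16 mg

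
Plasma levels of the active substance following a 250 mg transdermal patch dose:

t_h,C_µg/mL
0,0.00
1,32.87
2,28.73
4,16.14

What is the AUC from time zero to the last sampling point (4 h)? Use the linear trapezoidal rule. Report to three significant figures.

Trapezoidal AUC_0→4:
  [0→1]: (0.00+32.87)/2 × 1 = 16.435
  [1→2]: (32.87+28.73)/2 × 1 = 30.8
  [2→4]: (28.73+16.14)/2 × 2 = 44.87
  Sum = 92.105 µg/mL·h

AUC = 92.1 µg/mL·h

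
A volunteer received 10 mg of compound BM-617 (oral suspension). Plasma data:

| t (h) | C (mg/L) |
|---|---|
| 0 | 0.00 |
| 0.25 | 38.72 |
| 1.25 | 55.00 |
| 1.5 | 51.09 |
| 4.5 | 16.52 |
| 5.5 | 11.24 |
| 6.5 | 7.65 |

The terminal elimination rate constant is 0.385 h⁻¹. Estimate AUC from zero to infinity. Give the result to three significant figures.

Trapezoidal AUC_0→6.5:
  [0→0.25]: (0.00+38.72)/2 × 0.25 = 4.84
  [0.25→1.25]: (38.72+55.00)/2 × 1 = 46.86
  [1.25→1.5]: (55.00+51.09)/2 × 0.25 = 13.26125
  [1.5→4.5]: (51.09+16.52)/2 × 3 = 101.415
  [4.5→5.5]: (16.52+11.24)/2 × 1 = 13.88
  [5.5→6.5]: (11.24+7.65)/2 × 1 = 9.445
  Sum = 189.70125 mg/L·h
Extrapolated tail: C_last / k_e = 7.65 / 0.385 = 19.870
AUC_0→∞ = 189.70125 + 19.870 = 209.57125 mg/L·h

AUC = 210 mg/L·h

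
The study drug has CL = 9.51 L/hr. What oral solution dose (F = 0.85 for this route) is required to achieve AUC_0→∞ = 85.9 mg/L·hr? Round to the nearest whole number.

Dose = 961 mg

Dose = CL × AUC_0→∞ / F
     = 9.51 × 85.9 / 0.85 = 961.069 mg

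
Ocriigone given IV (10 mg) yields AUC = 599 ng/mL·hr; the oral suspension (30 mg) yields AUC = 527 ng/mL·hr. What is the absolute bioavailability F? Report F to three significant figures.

F = 0.293

F = (AUC_ev / D_ev) / (AUC_iv / D_iv)
  = (527/30) / (599/10)
  = 17.5667 / 59.9 = 0.2933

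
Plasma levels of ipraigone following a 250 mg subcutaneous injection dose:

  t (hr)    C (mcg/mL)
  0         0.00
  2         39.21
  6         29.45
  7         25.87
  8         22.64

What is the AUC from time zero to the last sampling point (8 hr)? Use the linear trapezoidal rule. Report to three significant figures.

Trapezoidal AUC_0→8:
  [0→2]: (0.00+39.21)/2 × 2 = 39.21
  [2→6]: (39.21+29.45)/2 × 4 = 137.32
  [6→7]: (29.45+25.87)/2 × 1 = 27.66
  [7→8]: (25.87+22.64)/2 × 1 = 24.255
  Sum = 228.445 mcg/mL·hr

AUC = 228 mcg/mL·hr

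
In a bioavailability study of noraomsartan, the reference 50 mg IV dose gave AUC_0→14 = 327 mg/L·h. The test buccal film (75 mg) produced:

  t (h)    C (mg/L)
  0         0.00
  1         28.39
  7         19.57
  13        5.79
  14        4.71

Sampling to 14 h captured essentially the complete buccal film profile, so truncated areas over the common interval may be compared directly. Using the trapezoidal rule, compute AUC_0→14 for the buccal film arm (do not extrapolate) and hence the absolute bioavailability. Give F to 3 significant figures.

Trapezoidal AUC_0→14 (buccal film):
  [0→1]: (0.00+28.39)/2 × 1 = 14.195
  [1→7]: (28.39+19.57)/2 × 6 = 143.88
  [7→13]: (19.57+5.79)/2 × 6 = 76.08
  [13→14]: (5.79+4.71)/2 × 1 = 5.25
  Sum = 239.405 mg/L·h
F = (AUC_ev/D_ev)/(AUC_iv/D_iv) = (239.405/75)/(327/50) = 3.19207/6.54 = 0.4881

F = 0.488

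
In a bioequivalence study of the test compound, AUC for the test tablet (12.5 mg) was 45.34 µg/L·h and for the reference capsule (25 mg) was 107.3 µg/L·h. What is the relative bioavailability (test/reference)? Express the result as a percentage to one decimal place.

F_rel = 84.5%

F_rel = (AUC_test/D_test) / (AUC_ref/D_ref)
      = (45.34/12.5) / (107.3/25)
      = 3.6272 / 4.292 = 0.8451 = 84.51%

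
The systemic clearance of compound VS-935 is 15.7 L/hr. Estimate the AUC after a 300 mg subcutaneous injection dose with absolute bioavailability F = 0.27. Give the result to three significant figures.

AUC = 5.16 mg/L·hr

AUC_0→∞ = F × Dose / CL
        = 0.27 × 300 / 15.7 = 5.15924 mg/L·hr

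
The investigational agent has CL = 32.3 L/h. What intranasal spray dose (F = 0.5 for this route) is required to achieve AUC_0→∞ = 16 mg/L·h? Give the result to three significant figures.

Dose = 1030 mg

Dose = CL × AUC_0→∞ / F
     = 32.3 × 16 / 0.5 = 1033.6 mg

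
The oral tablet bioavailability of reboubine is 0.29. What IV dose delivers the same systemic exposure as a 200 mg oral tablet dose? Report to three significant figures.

D_iv = 58.0 mg

Systemic exposure from an extravascular dose = F × D_ev, so the equivalent IV dose is F × D_ev.
D_iv = F × D_ev = 0.29 × 200 = 58 mg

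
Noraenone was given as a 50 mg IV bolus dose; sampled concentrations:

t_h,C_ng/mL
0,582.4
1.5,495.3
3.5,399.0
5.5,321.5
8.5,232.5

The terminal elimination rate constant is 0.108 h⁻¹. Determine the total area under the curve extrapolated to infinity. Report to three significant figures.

AUC = 5410 ng/mL·h

Trapezoidal AUC_0→8.5:
  [0→1.5]: (582.4+495.3)/2 × 1.5 = 808.275
  [1.5→3.5]: (495.3+399.0)/2 × 2 = 894.3
  [3.5→5.5]: (399.0+321.5)/2 × 2 = 720.5
  [5.5→8.5]: (321.5+232.5)/2 × 3 = 831.0
  Sum = 3254.075 ng/mL·h
Extrapolated tail: C_last / k_e = 232.5 / 0.108 = 2152.778
AUC_0→∞ = 3254.075 + 2152.778 = 5406.853 ng/mL·h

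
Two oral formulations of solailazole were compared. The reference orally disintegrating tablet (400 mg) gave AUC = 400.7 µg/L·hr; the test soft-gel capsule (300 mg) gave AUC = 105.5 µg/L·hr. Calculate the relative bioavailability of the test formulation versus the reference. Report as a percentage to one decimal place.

F_rel = 35.1%

F_rel = (AUC_test/D_test) / (AUC_ref/D_ref)
      = (105.5/300) / (400.7/400)
      = 0.351667 / 1.00175 = 0.3511 = 35.11%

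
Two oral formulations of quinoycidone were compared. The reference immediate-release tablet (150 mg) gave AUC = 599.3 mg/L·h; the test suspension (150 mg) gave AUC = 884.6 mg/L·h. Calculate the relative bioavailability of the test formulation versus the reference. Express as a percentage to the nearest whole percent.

F_rel = 148%

F_rel = (AUC_test/D_test) / (AUC_ref/D_ref)
      = (884.6/150) / (599.3/150)
      = 5.89733 / 3.99533 = 1.4761 = 147.61%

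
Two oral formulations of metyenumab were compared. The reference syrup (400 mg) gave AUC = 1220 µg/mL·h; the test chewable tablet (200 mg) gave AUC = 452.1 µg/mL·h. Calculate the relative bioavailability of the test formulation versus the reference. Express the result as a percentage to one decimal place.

F_rel = (AUC_test/D_test) / (AUC_ref/D_ref)
      = (452.1/200) / (1220/400)
      = 2.2605 / 3.05 = 0.7411 = 74.11%

F_rel = 74.1%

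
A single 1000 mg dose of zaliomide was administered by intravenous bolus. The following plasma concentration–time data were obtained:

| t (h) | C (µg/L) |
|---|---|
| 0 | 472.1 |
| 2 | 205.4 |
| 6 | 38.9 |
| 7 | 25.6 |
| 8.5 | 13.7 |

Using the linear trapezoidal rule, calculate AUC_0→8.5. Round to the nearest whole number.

AUC = 1228 µg/L·h

Trapezoidal AUC_0→8.5:
  [0→2]: (472.1+205.4)/2 × 2 = 677.5
  [2→6]: (205.4+38.9)/2 × 4 = 488.6
  [6→7]: (38.9+25.6)/2 × 1 = 32.25
  [7→8.5]: (25.6+13.7)/2 × 1.5 = 29.475
  Sum = 1227.825 µg/L·h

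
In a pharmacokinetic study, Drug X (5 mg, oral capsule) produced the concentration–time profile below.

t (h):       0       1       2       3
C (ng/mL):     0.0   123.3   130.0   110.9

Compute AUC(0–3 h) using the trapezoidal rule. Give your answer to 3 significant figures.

AUC = 309 ng/mL·h

Trapezoidal AUC_0→3:
  [0→1]: (0.0+123.3)/2 × 1 = 61.65
  [1→2]: (123.3+130.0)/2 × 1 = 126.65
  [2→3]: (130.0+110.9)/2 × 1 = 120.45
  Sum = 308.75 ng/mL·h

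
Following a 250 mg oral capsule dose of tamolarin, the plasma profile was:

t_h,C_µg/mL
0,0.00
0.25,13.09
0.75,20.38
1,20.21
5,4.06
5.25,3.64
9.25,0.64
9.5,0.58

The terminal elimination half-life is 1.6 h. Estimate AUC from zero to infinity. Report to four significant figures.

Trapezoidal AUC_0→9.5:
  [0→0.25]: (0.00+13.09)/2 × 0.25 = 1.63625
  [0.25→0.75]: (13.09+20.38)/2 × 0.5 = 8.3675
  [0.75→1]: (20.38+20.21)/2 × 0.25 = 5.07375
  [1→5]: (20.21+4.06)/2 × 4 = 48.54
  [5→5.25]: (4.06+3.64)/2 × 0.25 = 0.9625
  [5.25→9.25]: (3.64+0.64)/2 × 4 = 8.56
  [9.25→9.5]: (0.64+0.58)/2 × 0.25 = 0.1525
  Sum = 73.2925 µg/mL·h
k_e = ln2 / t½ = 0.693147 / 1.6 = 0.4332 h^-1
Extrapolated tail: C_last / k_e = 0.58 / 0.4332 = 1.339
AUC_0→∞ = 73.2925 + 1.339 = 74.6315 µg/mL·h

AUC = 74.63 µg/mL·h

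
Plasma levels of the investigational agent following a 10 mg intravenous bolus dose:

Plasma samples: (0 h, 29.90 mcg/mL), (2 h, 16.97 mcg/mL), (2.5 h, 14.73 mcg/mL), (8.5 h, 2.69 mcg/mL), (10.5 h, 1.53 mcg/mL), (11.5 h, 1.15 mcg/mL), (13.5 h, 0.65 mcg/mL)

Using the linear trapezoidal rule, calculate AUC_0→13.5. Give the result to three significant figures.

Trapezoidal AUC_0→13.5:
  [0→2]: (29.90+16.97)/2 × 2 = 46.87
  [2→2.5]: (16.97+14.73)/2 × 0.5 = 7.925
  [2.5→8.5]: (14.73+2.69)/2 × 6 = 52.26
  [8.5→10.5]: (2.69+1.53)/2 × 2 = 4.22
  [10.5→11.5]: (1.53+1.15)/2 × 1 = 1.34
  [11.5→13.5]: (1.15+0.65)/2 × 2 = 1.8
  Sum = 114.415 mcg/mL·h

AUC = 114 mcg/mL·h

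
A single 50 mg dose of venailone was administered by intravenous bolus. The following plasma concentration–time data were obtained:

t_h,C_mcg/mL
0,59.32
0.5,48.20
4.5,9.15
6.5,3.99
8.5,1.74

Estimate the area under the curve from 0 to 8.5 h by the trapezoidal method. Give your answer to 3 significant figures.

Trapezoidal AUC_0→8.5:
  [0→0.5]: (59.32+48.20)/2 × 0.5 = 26.88
  [0.5→4.5]: (48.20+9.15)/2 × 4 = 114.7
  [4.5→6.5]: (9.15+3.99)/2 × 2 = 13.14
  [6.5→8.5]: (3.99+1.74)/2 × 2 = 5.73
  Sum = 160.45 mcg/mL·h

AUC = 160 mcg/mL·h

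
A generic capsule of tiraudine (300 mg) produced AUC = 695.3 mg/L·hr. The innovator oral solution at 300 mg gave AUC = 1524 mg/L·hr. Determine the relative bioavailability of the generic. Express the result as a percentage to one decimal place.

F_rel = (AUC_test/D_test) / (AUC_ref/D_ref)
      = (695.3/300) / (1524/300)
      = 2.31767 / 5.08 = 0.4562 = 45.62%

F_rel = 45.6%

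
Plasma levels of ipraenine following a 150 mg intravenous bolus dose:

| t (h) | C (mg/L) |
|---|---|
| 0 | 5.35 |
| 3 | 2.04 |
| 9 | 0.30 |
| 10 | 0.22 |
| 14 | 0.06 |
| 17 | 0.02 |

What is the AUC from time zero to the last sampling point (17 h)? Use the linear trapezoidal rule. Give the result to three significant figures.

Trapezoidal AUC_0→17:
  [0→3]: (5.35+2.04)/2 × 3 = 11.085
  [3→9]: (2.04+0.30)/2 × 6 = 7.02
  [9→10]: (0.30+0.22)/2 × 1 = 0.26
  [10→14]: (0.22+0.06)/2 × 4 = 0.56
  [14→17]: (0.06+0.02)/2 × 3 = 0.12
  Sum = 19.045 mg/L·h

AUC = 19.0 mg/L·h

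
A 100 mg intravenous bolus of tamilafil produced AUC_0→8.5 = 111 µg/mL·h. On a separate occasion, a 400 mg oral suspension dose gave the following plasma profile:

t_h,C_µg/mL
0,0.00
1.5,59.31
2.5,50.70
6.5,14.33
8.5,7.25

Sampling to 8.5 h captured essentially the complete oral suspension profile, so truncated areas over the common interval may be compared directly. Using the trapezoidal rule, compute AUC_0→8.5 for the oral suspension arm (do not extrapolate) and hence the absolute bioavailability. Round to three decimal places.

F = 0.566

Trapezoidal AUC_0→8.5 (oral suspension):
  [0→1.5]: (0.00+59.31)/2 × 1.5 = 44.4825
  [1.5→2.5]: (59.31+50.70)/2 × 1 = 55.005
  [2.5→6.5]: (50.70+14.33)/2 × 4 = 130.06
  [6.5→8.5]: (14.33+7.25)/2 × 2 = 21.58
  Sum = 251.1275 µg/mL·h
F = (AUC_ev/D_ev)/(AUC_iv/D_iv) = (251.1275/400)/(111/100) = 0.62781875/1.11 = 0.5656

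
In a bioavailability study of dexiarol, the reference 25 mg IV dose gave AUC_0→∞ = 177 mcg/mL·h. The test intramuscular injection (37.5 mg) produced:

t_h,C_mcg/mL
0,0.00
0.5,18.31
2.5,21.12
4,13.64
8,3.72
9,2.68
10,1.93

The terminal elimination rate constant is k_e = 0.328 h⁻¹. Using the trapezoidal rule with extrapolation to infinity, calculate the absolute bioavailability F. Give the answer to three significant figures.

F = 0.438

Trapezoidal AUC_0→10 (intramuscular injection):
  [0→0.5]: (0.00+18.31)/2 × 0.5 = 4.5775
  [0.5→2.5]: (18.31+21.12)/2 × 2 = 39.43
  [2.5→4]: (21.12+13.64)/2 × 1.5 = 26.07
  [4→8]: (13.64+3.72)/2 × 4 = 34.72
  [8→9]: (3.72+2.68)/2 × 1 = 3.2
  [9→10]: (2.68+1.93)/2 × 1 = 2.305
  Sum = 110.3025 mcg/mL·h
Tail: C_last/k_e = 1.93/0.328 = 5.884
AUC_0→∞ (intramuscular injection) = 110.3025 + 5.884 = 116.1865 mcg/mL·h
F = (AUC_ev/D_ev)/(AUC_iv/D_iv) = (116.1865/37.5)/(177/25) = 3.09831/7.08 = 0.4376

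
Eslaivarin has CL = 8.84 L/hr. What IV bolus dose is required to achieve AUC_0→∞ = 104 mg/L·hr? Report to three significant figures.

Dose_iv = CL × AUC_0→∞
     = 8.84 × 104 = 919.36 mg

Dose = 919 mg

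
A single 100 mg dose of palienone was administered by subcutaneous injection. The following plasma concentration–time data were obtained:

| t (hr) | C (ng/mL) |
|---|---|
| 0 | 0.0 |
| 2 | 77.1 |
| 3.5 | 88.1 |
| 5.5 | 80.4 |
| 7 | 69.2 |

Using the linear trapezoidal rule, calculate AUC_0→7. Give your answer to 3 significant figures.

AUC = 482 ng/mL·hr

Trapezoidal AUC_0→7:
  [0→2]: (0.0+77.1)/2 × 2 = 77.1
  [2→3.5]: (77.1+88.1)/2 × 1.5 = 123.9
  [3.5→5.5]: (88.1+80.4)/2 × 2 = 168.5
  [5.5→7]: (80.4+69.2)/2 × 1.5 = 112.2
  Sum = 481.7 ng/mL·hr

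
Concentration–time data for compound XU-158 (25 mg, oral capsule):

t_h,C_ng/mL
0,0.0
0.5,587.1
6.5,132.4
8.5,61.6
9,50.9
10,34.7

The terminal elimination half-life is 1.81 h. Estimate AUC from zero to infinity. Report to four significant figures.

Trapezoidal AUC_0→10:
  [0→0.5]: (0.0+587.1)/2 × 0.5 = 146.775
  [0.5→6.5]: (587.1+132.4)/2 × 6 = 2158.5
  [6.5→8.5]: (132.4+61.6)/2 × 2 = 194.0
  [8.5→9]: (61.6+50.9)/2 × 0.5 = 28.125
  [9→10]: (50.9+34.7)/2 × 1 = 42.8
  Sum = 2570.2 ng/mL·h
k_e = ln2 / t½ = 0.693147 / 1.81 = 0.3830 h^-1
Extrapolated tail: C_last / k_e = 34.7 / 0.383 = 90.601
AUC_0→∞ = 2570.2 + 90.601 = 2660.801 ng/mL·h

AUC = 2661 ng/mL·h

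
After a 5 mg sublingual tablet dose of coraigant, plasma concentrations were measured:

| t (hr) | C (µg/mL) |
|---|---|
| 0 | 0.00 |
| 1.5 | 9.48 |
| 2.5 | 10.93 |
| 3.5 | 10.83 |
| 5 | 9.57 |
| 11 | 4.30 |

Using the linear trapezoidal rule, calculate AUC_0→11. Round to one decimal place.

AUC = 85.1 µg/mL·hr

Trapezoidal AUC_0→11:
  [0→1.5]: (0.00+9.48)/2 × 1.5 = 7.11
  [1.5→2.5]: (9.48+10.93)/2 × 1 = 10.205
  [2.5→3.5]: (10.93+10.83)/2 × 1 = 10.88
  [3.5→5]: (10.83+9.57)/2 × 1.5 = 15.3
  [5→11]: (9.57+4.30)/2 × 6 = 41.61
  Sum = 85.105 µg/mL·hr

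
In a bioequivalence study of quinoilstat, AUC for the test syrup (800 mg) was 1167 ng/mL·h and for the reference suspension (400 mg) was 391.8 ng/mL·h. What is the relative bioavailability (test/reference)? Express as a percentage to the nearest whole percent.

F_rel = 149%

F_rel = (AUC_test/D_test) / (AUC_ref/D_ref)
      = (1167/800) / (391.8/400)
      = 1.45875 / 0.9795 = 1.4893 = 148.93%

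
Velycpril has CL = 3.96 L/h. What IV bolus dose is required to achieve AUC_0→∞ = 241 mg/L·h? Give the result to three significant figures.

Dose_iv = CL × AUC_0→∞
     = 3.96 × 241 = 954.36 mg

Dose = 954 mg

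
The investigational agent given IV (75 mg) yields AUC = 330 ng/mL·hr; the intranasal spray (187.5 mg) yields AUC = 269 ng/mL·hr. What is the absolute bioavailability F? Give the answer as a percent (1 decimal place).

F = 32.6%

F = (AUC_ev / D_ev) / (AUC_iv / D_iv)
  = (269/187.5) / (330/75)
  = 1.43467 / 4.4 = 0.3261
  = 32.61%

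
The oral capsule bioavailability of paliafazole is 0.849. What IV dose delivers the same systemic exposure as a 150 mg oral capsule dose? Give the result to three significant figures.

D_iv = 127 mg

Systemic exposure from an extravascular dose = F × D_ev, so the equivalent IV dose is F × D_ev.
D_iv = F × D_ev = 0.849 × 150 = 127.35 mg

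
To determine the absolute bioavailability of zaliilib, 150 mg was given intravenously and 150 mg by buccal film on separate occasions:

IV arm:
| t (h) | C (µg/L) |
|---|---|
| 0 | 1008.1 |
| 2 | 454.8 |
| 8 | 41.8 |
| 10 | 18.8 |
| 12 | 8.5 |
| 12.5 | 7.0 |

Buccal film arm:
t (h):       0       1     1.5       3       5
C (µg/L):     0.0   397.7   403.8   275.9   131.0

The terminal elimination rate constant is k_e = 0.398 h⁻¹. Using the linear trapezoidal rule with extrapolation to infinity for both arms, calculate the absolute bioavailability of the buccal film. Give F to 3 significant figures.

F = 0.537

Trapezoidal AUC_0→12.5 (IV):
  [0→2]: (1008.1+454.8)/2 × 2 = 1462.9
  [2→8]: (454.8+41.8)/2 × 6 = 1489.8
  [8→10]: (41.8+18.8)/2 × 2 = 60.6
  [10→12]: (18.8+8.5)/2 × 2 = 27.3
  [12→12.5]: (8.5+7.0)/2 × 0.5 = 3.875
  Sum = 3044.475 µg/L·h
IV tail: 7.0/0.398 = 17.588; AUC_iv,0→∞ = 3044.475 + 17.588 = 3062.063 µg/L·h
Trapezoidal AUC_0→5 (buccal film):
  [0→1]: (0.0+397.7)/2 × 1 = 198.85
  [1→1.5]: (397.7+403.8)/2 × 0.5 = 200.375
  [1.5→3]: (403.8+275.9)/2 × 1.5 = 509.775
  [3→5]: (275.9+131.0)/2 × 2 = 406.9
  Sum = 1315.9 µg/L·h
buccal film tail: 131.0/0.398 = 329.146; AUC_ev,0→∞ = 1315.9 + 329.146 = 1645.046 µg/L·h
F = (AUC_ev/D_ev)/(AUC_iv/D_iv) = (1645.046/150)/(3062.063/150) = 10.967/20.4138 = 0.5372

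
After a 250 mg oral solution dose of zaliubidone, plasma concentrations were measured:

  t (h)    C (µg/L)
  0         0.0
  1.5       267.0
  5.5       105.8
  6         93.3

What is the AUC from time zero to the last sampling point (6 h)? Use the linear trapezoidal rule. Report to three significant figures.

Trapezoidal AUC_0→6:
  [0→1.5]: (0.0+267.0)/2 × 1.5 = 200.25
  [1.5→5.5]: (267.0+105.8)/2 × 4 = 745.6
  [5.5→6]: (105.8+93.3)/2 × 0.5 = 49.775
  Sum = 995.625 µg/L·h

AUC = 996 µg/L·h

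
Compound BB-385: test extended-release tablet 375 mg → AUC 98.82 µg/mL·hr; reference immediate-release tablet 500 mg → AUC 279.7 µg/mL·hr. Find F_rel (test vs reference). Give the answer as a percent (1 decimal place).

F_rel = 47.1%

F_rel = (AUC_test/D_test) / (AUC_ref/D_ref)
      = (98.82/375) / (279.7/500)
      = 0.26352 / 0.5594 = 0.4711 = 47.11%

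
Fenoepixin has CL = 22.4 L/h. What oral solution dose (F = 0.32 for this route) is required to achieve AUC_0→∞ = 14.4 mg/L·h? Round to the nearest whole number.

Dose = CL × AUC_0→∞ / F
     = 22.4 × 14.4 / 0.32 = 1008 mg

Dose = 1008 mg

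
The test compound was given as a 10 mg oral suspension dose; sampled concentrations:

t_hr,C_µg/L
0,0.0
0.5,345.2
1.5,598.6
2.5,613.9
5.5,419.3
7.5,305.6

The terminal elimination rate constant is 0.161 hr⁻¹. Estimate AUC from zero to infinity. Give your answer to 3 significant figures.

AUC = 5340 µg/L·hr

Trapezoidal AUC_0→7.5:
  [0→0.5]: (0.0+345.2)/2 × 0.5 = 86.3
  [0.5→1.5]: (345.2+598.6)/2 × 1 = 471.9
  [1.5→2.5]: (598.6+613.9)/2 × 1 = 606.25
  [2.5→5.5]: (613.9+419.3)/2 × 3 = 1549.8
  [5.5→7.5]: (419.3+305.6)/2 × 2 = 724.9
  Sum = 3439.15 µg/L·hr
Extrapolated tail: C_last / k_e = 305.6 / 0.161 = 1898.137
AUC_0→∞ = 3439.15 + 1898.137 = 5337.287 µg/L·hr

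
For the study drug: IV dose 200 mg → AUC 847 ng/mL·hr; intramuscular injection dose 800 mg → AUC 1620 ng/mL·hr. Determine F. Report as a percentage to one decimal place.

F = 47.8%

F = (AUC_ev / D_ev) / (AUC_iv / D_iv)
  = (1620/800) / (847/200)
  = 2.025 / 4.235 = 0.4782
  = 47.82%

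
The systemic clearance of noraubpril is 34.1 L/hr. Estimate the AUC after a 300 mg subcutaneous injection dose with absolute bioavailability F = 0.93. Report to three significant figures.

AUC_0→∞ = F × Dose / CL
        = 0.93 × 300 / 34.1 = 8.18182 mg/L·hr

AUC = 8.18 mg/L·hr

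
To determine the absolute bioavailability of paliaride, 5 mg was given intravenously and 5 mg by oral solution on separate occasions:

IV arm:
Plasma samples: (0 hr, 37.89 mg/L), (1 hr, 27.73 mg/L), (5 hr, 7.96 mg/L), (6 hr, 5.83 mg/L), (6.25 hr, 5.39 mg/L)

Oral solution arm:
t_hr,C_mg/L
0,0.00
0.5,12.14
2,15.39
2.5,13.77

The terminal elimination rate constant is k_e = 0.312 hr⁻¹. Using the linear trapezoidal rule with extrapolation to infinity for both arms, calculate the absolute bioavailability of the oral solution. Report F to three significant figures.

Trapezoidal AUC_0→6.25 (IV):
  [0→1]: (37.89+27.73)/2 × 1 = 32.81
  [1→5]: (27.73+7.96)/2 × 4 = 71.38
  [5→6]: (7.96+5.83)/2 × 1 = 6.895
  [6→6.25]: (5.83+5.39)/2 × 0.25 = 1.4025
  Sum = 112.4875 mg/L·hr
IV tail: 5.39/0.312 = 17.276; AUC_iv,0→∞ = 112.4875 + 17.276 = 129.7635 mg/L·hr
Trapezoidal AUC_0→2.5 (oral solution):
  [0→0.5]: (0.00+12.14)/2 × 0.5 = 3.035
  [0.5→2]: (12.14+15.39)/2 × 1.5 = 20.6475
  [2→2.5]: (15.39+13.77)/2 × 0.5 = 7.29
  Sum = 30.9725 mg/L·hr
oral solution tail: 13.77/0.312 = 44.135; AUC_ev,0→∞ = 30.9725 + 44.135 = 75.1075 mg/L·hr
F = (AUC_ev/D_ev)/(AUC_iv/D_iv) = (75.1075/5)/(129.7635/5) = 15.0215/25.9527 = 0.5788

F = 0.579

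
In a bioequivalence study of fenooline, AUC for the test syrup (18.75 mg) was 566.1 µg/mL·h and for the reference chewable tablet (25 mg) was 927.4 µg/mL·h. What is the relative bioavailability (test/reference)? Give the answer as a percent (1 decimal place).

F_rel = (AUC_test/D_test) / (AUC_ref/D_ref)
      = (566.1/18.75) / (927.4/25)
      = 30.192 / 37.096 = 0.8139 = 81.39%

F_rel = 81.4%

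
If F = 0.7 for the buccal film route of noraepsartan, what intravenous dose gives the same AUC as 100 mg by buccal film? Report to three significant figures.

Systemic exposure from an extravascular dose = F × D_ev, so the equivalent IV dose is F × D_ev.
D_iv = F × D_ev = 0.7 × 100 = 70 mg

D_iv = 70.0 mg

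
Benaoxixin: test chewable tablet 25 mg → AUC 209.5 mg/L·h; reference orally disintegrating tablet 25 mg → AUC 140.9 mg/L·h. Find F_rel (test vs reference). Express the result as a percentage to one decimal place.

F_rel = (AUC_test/D_test) / (AUC_ref/D_ref)
      = (209.5/25) / (140.9/25)
      = 8.38 / 5.636 = 1.4869 = 148.69%

F_rel = 148.7%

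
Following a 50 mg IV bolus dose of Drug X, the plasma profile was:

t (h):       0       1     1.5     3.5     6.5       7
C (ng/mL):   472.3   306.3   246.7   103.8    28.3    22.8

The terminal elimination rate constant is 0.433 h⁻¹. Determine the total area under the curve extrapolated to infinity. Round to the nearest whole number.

Trapezoidal AUC_0→7:
  [0→1]: (472.3+306.3)/2 × 1 = 389.3
  [1→1.5]: (306.3+246.7)/2 × 0.5 = 138.25
  [1.5→3.5]: (246.7+103.8)/2 × 2 = 350.5
  [3.5→6.5]: (103.8+28.3)/2 × 3 = 198.15
  [6.5→7]: (28.3+22.8)/2 × 0.5 = 12.775
  Sum = 1088.975 ng/mL·h
Extrapolated tail: C_last / k_e = 22.8 / 0.433 = 52.656
AUC_0→∞ = 1088.975 + 52.656 = 1141.631 ng/mL·h

AUC = 1142 ng/mL·h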